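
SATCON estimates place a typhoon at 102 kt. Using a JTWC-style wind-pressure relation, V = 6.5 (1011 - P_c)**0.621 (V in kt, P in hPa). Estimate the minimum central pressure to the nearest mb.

ΔP = (V / 6.5)^(1/0.621) = (102/6.5)^1.610.
102/6.5 = 15.692; 15.692^1.610 ≈ 84.22 mb.
P_c = 1011 − 84.22 = 926.78 ≈ 927 mb.

927 mb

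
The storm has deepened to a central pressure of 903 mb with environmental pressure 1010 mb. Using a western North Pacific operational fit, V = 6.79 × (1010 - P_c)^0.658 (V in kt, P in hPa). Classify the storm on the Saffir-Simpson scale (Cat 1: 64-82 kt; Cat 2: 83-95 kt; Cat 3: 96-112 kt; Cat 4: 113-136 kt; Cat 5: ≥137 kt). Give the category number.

ΔP = 1010 − 903 = 107 mb.
V ≈ 6.79 × 107^0.658 = 6.79 × 21.64 ≈ 147 kt.
147 kt falls in the Category 5 band.

5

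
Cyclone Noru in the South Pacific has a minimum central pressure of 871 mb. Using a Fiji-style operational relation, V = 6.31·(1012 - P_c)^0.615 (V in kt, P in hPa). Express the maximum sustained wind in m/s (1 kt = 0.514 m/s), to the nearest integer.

ΔP = 1012 − 871 = 141 mb.
V ≈ 6.31 × 141^0.615 = 6.31 × 20.978 ≈ 132.373 kt.
132.373 × 0.514 ≈ 68.04 m/s → 68 m/s.

68 m/s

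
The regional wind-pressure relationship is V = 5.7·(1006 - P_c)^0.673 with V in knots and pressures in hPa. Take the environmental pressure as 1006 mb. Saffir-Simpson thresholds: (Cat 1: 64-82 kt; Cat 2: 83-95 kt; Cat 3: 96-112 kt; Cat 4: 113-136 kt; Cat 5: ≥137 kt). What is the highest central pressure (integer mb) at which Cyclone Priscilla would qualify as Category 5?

893 mb

Category 5 begins at V = 137 kt.
Required ΔP = (137/5.7)^(1/0.673) = 24.035^1.486 ≈ 112.66 mb.
P_c ≤ 1006 − 112.66 = 893.34, so the highest integer P_c is 893 mb.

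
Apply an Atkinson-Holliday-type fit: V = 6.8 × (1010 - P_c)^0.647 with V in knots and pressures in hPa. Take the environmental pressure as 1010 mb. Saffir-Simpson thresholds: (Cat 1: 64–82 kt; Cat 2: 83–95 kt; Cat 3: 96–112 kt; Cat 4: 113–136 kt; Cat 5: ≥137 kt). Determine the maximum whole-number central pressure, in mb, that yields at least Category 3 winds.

950 mb

Category 3 begins at V = 96 kt.
Required ΔP = (96/6.8)^(1/0.647) = 14.118^1.546 ≈ 59.85 mb.
P_c ≤ 1010 − 59.85 = 950.15, so the highest integer P_c is 950 mb.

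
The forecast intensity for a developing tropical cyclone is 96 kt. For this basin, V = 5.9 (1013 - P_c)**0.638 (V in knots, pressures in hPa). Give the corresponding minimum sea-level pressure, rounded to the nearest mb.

934 mb

ΔP = (V / 5.9)^(1/0.638) = (96/5.9)^1.567.
96/5.9 = 16.271; 16.271^1.567 ≈ 79.21 mb.
P_c = 1013 − 79.21 = 933.79 ≈ 934 mb.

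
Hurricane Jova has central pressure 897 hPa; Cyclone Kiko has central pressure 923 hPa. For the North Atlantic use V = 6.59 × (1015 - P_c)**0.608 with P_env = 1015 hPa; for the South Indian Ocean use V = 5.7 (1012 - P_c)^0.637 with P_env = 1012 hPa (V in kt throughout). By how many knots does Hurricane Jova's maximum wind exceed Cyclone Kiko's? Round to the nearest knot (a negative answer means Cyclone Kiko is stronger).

20 kt

Hurricane Jova: ΔP = 118; V ≈ 6.59 × 118^0.608 ≈ 119.84 kt.
Cyclone Kiko: ΔP = 89; V ≈ 5.7 × 89^0.637 ≈ 99.46 kt.
Difference ≈ 119.84 − 99.46 = 20.38 → 20 kt.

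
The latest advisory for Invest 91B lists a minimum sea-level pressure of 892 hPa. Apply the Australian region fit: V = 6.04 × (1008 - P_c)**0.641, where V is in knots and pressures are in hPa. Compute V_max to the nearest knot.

ΔP = 1008 − 892 = 116 hPa.
116^0.641 ≈ 21.053.
V ≈ 6.04 × 21.053 ≈ 127.2 kt.

127 kt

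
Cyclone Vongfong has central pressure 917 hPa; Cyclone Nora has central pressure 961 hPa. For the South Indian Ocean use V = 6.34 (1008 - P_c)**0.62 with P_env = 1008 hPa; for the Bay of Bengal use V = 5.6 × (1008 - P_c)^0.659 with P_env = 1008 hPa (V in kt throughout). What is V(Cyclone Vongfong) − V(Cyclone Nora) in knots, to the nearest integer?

Cyclone Vongfong: ΔP = 91; V ≈ 6.34 × 91^0.62 ≈ 103.92 kt.
Cyclone Nora: ΔP = 47; V ≈ 5.6 × 47^0.659 ≈ 70.81 kt.
Difference ≈ 103.92 − 70.81 = 33.11 → 33 kt.

33 kt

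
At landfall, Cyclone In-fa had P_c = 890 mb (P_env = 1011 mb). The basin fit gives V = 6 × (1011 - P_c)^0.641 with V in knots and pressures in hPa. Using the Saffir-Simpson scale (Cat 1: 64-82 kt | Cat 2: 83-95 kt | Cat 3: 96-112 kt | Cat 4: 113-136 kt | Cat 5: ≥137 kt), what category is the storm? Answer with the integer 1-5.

4

ΔP = 1011 − 890 = 121 mb.
V ≈ 6 × 121^0.641 = 6 × 21.63 ≈ 130 kt.
130 kt falls in the Category 4 band.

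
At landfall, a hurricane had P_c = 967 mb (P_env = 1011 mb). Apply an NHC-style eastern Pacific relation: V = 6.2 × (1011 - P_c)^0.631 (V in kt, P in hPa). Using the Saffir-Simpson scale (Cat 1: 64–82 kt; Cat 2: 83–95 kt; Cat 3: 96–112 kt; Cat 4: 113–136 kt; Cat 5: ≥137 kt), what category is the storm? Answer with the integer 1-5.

ΔP = 1011 − 967 = 44 mb.
V ≈ 6.2 × 44^0.631 = 6.2 × 10.89 ≈ 68 kt.
68 kt falls in the Category 1 band.

1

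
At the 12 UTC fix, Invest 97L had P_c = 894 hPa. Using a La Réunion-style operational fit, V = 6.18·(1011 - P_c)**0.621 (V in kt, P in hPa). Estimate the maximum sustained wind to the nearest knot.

119 kt

ΔP = 1011 − 894 = 117 hPa.
117^0.621 ≈ 19.246.
V ≈ 6.18 × 19.246 ≈ 118.9 kt.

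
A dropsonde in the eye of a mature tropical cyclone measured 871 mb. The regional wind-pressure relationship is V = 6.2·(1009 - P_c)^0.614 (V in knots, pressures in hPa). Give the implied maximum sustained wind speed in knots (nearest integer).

128 kt

ΔP = 1009 − 871 = 138 mb.
138^0.614 ≈ 20.601.
V ≈ 6.2 × 20.601 ≈ 127.7 kt.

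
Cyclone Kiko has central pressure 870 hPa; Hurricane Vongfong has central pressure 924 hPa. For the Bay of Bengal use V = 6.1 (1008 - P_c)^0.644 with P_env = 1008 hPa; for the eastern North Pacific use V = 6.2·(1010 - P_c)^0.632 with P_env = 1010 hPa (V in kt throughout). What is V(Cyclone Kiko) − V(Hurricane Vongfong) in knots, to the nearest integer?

Cyclone Kiko: ΔP = 138; V ≈ 6.1 × 138^0.644 ≈ 145.68 kt.
Hurricane Vongfong: ΔP = 86; V ≈ 6.2 × 86^0.632 ≈ 103.51 kt.
Difference ≈ 145.68 − 103.51 = 42.17 → 42 kt.

42 kt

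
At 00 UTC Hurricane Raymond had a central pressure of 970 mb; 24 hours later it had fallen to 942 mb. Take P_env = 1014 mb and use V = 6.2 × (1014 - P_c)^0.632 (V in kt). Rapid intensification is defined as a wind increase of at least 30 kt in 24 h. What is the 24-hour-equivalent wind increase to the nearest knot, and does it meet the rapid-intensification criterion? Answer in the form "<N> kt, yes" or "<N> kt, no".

V₁: ΔP = 44, V ≈ 6.2 × 44^0.632 ≈ 67.77 kt.
V₂: ΔP = 72, V ≈ 6.2 × 72^0.632 ≈ 92.52 kt.
ΔV over 24 h = 24.75 kt → 24 h equivalent = 24.75 × 24/24 ≈ 24.75 kt.
25 kt < 30 kt ⇒ not rapid intensification.

25 kt, no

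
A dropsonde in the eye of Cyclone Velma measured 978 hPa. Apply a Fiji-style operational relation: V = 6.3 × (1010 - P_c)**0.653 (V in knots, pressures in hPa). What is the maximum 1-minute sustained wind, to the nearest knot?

61 kt

ΔP = 1010 − 978 = 32 hPa.
32^0.653 ≈ 9.613.
V ≈ 6.3 × 9.613 ≈ 60.6 kt.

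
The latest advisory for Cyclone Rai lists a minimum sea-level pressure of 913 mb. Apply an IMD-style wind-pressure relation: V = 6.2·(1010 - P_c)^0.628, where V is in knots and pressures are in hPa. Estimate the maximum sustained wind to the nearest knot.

ΔP = 1010 − 913 = 97 mb.
97^0.628 ≈ 17.689.
V ≈ 6.2 × 17.689 ≈ 109.7 kt.

110 kt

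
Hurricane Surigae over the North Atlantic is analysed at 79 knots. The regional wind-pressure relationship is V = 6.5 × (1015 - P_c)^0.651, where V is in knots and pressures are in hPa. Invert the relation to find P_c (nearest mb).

ΔP = (V / 6.5)^(1/0.651) = (79/6.5)^1.536.
79/6.5 = 12.154; 12.154^1.536 ≈ 46.37 mb.
P_c = 1015 − 46.37 = 968.63 ≈ 969 mb.

969 mb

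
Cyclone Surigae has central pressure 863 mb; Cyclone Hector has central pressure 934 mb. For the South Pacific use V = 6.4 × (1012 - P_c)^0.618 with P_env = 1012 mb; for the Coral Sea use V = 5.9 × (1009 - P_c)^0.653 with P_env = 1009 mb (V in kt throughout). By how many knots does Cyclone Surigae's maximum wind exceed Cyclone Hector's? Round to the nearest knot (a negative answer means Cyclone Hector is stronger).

42 kt

Cyclone Surigae: ΔP = 149; V ≈ 6.4 × 149^0.618 ≈ 141.00 kt.
Cyclone Hector: ΔP = 75; V ≈ 5.9 × 75^0.653 ≈ 98.92 kt.
Difference ≈ 141.00 − 98.92 = 42.08 → 42 kt.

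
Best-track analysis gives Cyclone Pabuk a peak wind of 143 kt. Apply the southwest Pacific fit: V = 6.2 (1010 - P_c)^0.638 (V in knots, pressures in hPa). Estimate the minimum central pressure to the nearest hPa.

873 hPa

ΔP = (V / 6.2)^(1/0.638) = (143/6.2)^1.567.
143/6.2 = 23.065; 23.065^1.567 ≈ 136.86 hPa.
P_c = 1010 − 136.86 = 873.14 ≈ 873 hPa.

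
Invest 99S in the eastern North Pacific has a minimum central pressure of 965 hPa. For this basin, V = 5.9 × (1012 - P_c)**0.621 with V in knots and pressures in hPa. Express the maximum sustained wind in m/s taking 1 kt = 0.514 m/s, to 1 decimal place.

ΔP = 1012 − 965 = 47 hPa.
V ≈ 5.9 × 47^0.621 = 5.9 × 10.924 ≈ 64.450 kt.
64.450 × 0.514 ≈ 33.13 m/s → 33.1 m/s.

33.1 m/s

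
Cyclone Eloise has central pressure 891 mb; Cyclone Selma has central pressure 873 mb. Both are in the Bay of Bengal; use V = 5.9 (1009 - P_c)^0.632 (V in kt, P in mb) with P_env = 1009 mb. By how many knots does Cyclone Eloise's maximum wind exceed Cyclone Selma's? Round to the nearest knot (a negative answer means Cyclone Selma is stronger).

Cyclone Eloise: ΔP = 118; V ≈ 5.9 × 118^0.632 ≈ 120.30 kt.
Cyclone Selma: ΔP = 136; V ≈ 5.9 × 136^0.632 ≈ 131.60 kt.
Difference ≈ 120.30 − 131.60 = -11.30 → -11 kt.

-11 kt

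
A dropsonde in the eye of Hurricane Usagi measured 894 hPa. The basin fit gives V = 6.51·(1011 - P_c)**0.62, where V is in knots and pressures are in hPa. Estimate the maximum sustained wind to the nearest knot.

125 kt

ΔP = 1011 − 894 = 117 hPa.
117^0.62 ≈ 19.155.
V ≈ 6.51 × 19.155 ≈ 124.7 kt.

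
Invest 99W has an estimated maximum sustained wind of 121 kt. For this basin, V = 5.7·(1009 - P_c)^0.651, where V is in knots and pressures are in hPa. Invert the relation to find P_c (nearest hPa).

900 hPa

ΔP = (V / 5.7)^(1/0.651) = (121/5.7)^1.536.
121/5.7 = 21.228; 21.228^1.536 ≈ 109.21 hPa.
P_c = 1009 − 109.21 = 899.79 ≈ 900 hPa.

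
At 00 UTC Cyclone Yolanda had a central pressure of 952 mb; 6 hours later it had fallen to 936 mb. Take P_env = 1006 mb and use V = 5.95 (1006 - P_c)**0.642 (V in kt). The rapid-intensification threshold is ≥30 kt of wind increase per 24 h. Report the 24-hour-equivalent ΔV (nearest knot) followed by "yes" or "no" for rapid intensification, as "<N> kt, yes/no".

V₁: ΔP = 54, V ≈ 5.95 × 54^0.642 ≈ 77.04 kt.
V₂: ΔP = 70, V ≈ 5.95 × 70^0.642 ≈ 91.01 kt.
ΔV over 6 h = 13.97 kt → 24 h equivalent = 13.97 × 24/6 ≈ 55.88 kt.
56 kt ≥ 30 kt ⇒ rapid intensification.

56 kt, yes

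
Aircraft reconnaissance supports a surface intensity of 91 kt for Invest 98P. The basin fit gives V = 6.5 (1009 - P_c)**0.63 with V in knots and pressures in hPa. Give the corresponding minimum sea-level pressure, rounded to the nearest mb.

ΔP = (V / 6.5)^(1/0.63) = (91/6.5)^1.587.
91/6.5 = 14.000; 14.000^1.587 ≈ 65.96 mb.
P_c = 1009 − 65.96 = 943.04 ≈ 943 mb.

943 mb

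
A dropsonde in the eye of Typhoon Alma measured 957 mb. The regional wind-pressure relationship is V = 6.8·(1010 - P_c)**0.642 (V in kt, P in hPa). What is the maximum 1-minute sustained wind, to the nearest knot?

87 kt

ΔP = 1010 − 957 = 53 mb.
53^0.642 ≈ 12.793.
V ≈ 6.8 × 12.793 ≈ 87.0 kt.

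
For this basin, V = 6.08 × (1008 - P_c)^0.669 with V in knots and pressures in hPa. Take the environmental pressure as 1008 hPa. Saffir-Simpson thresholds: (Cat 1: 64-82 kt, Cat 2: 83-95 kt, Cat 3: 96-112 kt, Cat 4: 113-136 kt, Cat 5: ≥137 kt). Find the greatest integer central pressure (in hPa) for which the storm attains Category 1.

Category 1 begins at V = 64 kt.
Required ΔP = (64/6.08)^(1/0.669) = 10.526^1.495 ≈ 33.73 hPa.
P_c ≤ 1008 − 33.73 = 974.27, so the highest integer P_c is 974 hPa.

974 hPa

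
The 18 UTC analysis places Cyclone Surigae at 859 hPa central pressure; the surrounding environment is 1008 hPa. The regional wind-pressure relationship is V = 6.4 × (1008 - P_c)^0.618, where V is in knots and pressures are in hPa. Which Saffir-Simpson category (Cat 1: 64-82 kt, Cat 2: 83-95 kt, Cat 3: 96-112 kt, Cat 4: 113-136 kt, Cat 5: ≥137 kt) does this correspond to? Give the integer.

ΔP = 1008 − 859 = 149 hPa.
V ≈ 6.4 × 149^0.618 = 6.4 × 22.03 ≈ 141 kt.
141 kt falls in the Category 5 band.

5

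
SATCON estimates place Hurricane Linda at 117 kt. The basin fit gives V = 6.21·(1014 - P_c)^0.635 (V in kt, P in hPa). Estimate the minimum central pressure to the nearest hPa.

ΔP = (V / 6.21)^(1/0.635) = (117/6.21)^1.575.
117/6.21 = 18.841; 18.841^1.575 ≈ 101.86 hPa.
P_c = 1014 − 101.86 = 912.14 ≈ 912 hPa.

912 hPa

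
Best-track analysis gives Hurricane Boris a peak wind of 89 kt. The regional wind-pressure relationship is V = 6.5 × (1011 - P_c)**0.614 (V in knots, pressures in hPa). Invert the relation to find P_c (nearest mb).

940 mb

ΔP = (V / 6.5)^(1/0.614) = (89/6.5)^1.629.
89/6.5 = 13.692; 13.692^1.629 ≈ 70.95 mb.
P_c = 1011 − 70.95 = 940.05 ≈ 940 mb.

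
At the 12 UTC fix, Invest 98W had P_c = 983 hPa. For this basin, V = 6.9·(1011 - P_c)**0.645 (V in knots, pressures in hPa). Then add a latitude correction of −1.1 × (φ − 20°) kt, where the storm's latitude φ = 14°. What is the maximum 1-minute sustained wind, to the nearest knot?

ΔP = 1011 − 983 = 28 hPa.
28^0.645 ≈ 8.579.
V ≈ 6.9 × 8.579 ≈ 59.2 kt.
Latitude correction: −1.1 × (14 − 20) = 6.6 kt.
Corrected V ≈ 65.8 kt → 66 kt.

66 kt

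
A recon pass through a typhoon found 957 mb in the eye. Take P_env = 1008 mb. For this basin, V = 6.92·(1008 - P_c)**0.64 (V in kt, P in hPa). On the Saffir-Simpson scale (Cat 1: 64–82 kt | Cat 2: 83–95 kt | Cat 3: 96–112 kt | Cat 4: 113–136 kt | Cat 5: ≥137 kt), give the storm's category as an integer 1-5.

2

ΔP = 1008 − 957 = 51 mb.
V ≈ 6.92 × 51^0.64 = 6.92 × 12.38 ≈ 86 kt.
86 kt falls in the Category 2 band.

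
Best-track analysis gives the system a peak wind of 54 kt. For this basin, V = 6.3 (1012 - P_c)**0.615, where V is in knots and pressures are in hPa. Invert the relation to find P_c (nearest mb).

979 mb

ΔP = (V / 6.3)^(1/0.615) = (54/6.3)^1.626.
54/6.3 = 8.571; 8.571^1.626 ≈ 32.90 mb.
P_c = 1012 − 32.90 = 979.10 ≈ 979 mb.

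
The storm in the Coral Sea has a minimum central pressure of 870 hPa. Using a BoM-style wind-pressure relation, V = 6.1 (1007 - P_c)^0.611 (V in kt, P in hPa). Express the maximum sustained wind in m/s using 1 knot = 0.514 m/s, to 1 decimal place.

ΔP = 1007 − 870 = 137 hPa.
V ≈ 6.1 × 137^0.611 = 6.1 × 20.209 ≈ 123.272 kt.
123.272 × 0.514 ≈ 63.36 m/s → 63.4 m/s.

63.4 m/s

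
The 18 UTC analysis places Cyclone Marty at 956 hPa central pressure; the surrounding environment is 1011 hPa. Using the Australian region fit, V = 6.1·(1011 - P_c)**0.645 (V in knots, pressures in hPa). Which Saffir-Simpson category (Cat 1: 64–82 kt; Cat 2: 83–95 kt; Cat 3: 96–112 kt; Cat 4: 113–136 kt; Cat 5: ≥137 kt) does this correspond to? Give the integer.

ΔP = 1011 − 956 = 55 hPa.
V ≈ 6.1 × 55^0.645 = 6.1 × 13.26 ≈ 81 kt.
81 kt falls in the Category 1 band.

1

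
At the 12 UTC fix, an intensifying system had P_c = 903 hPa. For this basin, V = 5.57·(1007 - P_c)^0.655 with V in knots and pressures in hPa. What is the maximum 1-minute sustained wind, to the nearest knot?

117 kt

ΔP = 1007 − 903 = 104 hPa.
104^0.655 ≈ 20.949.
V ≈ 5.57 × 20.949 ≈ 116.7 kt.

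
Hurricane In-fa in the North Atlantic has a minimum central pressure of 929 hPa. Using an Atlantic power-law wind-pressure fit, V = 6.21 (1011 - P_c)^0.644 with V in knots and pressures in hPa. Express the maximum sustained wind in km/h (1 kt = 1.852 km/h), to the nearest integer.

196 km/h

ΔP = 1011 − 929 = 82 hPa.
V ≈ 6.21 × 82^0.644 = 6.21 × 17.080 ≈ 106.069 kt.
106.069 × 1.852 ≈ 196.44 km/h → 196 km/h.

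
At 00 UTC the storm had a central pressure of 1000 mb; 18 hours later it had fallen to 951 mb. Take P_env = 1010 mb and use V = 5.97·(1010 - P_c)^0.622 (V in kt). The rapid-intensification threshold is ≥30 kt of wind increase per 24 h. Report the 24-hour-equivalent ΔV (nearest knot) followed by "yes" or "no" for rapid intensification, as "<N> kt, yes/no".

V₁: ΔP = 10, V ≈ 5.97 × 10^0.622 ≈ 25.00 kt.
V₂: ΔP = 59, V ≈ 5.97 × 59^0.622 ≈ 75.41 kt.
ΔV over 18 h = 50.41 kt → 24 h equivalent = 50.41 × 24/18 ≈ 67.21 kt.
67 kt ≥ 30 kt ⇒ rapid intensification.

67 kt, yes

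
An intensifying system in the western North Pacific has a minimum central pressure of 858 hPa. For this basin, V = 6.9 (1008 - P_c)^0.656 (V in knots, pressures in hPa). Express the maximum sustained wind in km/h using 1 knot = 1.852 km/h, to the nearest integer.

342 km/h

ΔP = 1008 − 858 = 150 hPa.
V ≈ 6.9 × 150^0.656 = 6.9 × 26.762 ≈ 184.657 kt.
184.657 × 1.852 ≈ 341.98 km/h → 342 km/h.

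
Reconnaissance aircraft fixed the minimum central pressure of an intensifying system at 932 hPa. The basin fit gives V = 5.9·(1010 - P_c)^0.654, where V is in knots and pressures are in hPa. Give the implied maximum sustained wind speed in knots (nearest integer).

ΔP = 1010 − 932 = 78 hPa.
78^0.654 ≈ 17.275.
V ≈ 5.9 × 17.275 ≈ 101.9 kt.

102 kt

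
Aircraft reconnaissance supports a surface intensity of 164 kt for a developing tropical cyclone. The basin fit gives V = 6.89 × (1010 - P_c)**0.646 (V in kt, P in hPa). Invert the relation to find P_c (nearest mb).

875 mb

ΔP = (V / 6.89)^(1/0.646) = (164/6.89)^1.548.
164/6.89 = 23.803; 23.803^1.548 ≈ 135.21 mb.
P_c = 1010 − 135.21 = 874.79 ≈ 875 mb.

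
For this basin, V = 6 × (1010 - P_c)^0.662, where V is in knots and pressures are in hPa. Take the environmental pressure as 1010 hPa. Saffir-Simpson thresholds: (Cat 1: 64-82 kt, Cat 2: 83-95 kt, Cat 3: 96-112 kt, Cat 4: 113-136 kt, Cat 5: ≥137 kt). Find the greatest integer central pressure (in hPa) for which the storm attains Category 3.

944 hPa

Category 3 begins at V = 96 kt.
Required ΔP = (96/6)^(1/0.662) = 16.000^1.511 ≈ 65.90 hPa.
P_c ≤ 1010 − 65.90 = 944.10, so the highest integer P_c is 944 hPa.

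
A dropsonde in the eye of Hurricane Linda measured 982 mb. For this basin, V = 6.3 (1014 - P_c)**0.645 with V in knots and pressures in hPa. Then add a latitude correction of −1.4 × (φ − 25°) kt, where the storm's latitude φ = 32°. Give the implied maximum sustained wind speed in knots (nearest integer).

ΔP = 1014 − 982 = 32 mb.
32^0.645 ≈ 9.350.
V ≈ 6.3 × 9.350 ≈ 58.9 kt.
Latitude correction: −1.4 × (32 − 25) = -9.8 kt.
Corrected V ≈ 49.1 kt → 49 kt.

49 kt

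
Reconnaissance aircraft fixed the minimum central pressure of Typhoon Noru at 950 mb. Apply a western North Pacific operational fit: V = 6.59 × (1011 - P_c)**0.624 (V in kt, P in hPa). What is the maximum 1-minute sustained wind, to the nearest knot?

ΔP = 1011 − 950 = 61 mb.
61^0.624 ≈ 13.003.
V ≈ 6.59 × 13.003 ≈ 85.7 kt.

86 kt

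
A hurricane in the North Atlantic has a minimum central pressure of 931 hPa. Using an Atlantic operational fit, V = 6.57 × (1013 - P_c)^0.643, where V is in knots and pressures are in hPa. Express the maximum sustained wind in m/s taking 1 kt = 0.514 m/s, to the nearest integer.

57 m/s

ΔP = 1013 − 931 = 82 hPa.
V ≈ 6.57 × 82^0.643 = 6.57 × 17.005 ≈ 111.724 kt.
111.724 × 0.514 ≈ 57.43 m/s → 57 m/s.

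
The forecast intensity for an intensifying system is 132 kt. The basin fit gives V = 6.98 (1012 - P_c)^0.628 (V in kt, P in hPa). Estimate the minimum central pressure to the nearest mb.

904 mb

ΔP = (V / 6.98)^(1/0.628) = (132/6.98)^1.592.
132/6.98 = 18.911; 18.911^1.592 ≈ 107.89 mb.
P_c = 1012 − 107.89 = 904.11 ≈ 904 mb.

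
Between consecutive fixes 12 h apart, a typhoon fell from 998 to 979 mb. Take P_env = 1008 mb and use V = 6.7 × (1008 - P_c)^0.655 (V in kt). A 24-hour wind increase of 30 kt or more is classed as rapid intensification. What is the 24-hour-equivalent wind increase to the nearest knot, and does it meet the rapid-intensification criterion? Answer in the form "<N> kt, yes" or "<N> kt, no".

V₁: ΔP = 10, V ≈ 6.7 × 10^0.655 ≈ 30.27 kt.
V₂: ΔP = 29, V ≈ 6.7 × 29^0.655 ≈ 60.81 kt.
ΔV over 12 h = 30.54 kt → 24 h equivalent = 30.54 × 24/12 ≈ 61.08 kt.
61 kt ≥ 30 kt ⇒ rapid intensification.

61 kt, yes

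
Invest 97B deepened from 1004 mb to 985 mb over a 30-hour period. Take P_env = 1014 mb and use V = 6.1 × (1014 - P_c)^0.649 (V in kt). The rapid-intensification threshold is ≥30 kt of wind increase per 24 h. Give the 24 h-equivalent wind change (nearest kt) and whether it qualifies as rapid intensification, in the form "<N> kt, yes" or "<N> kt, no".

V₁: ΔP = 10, V ≈ 6.1 × 10^0.649 ≈ 27.19 kt.
V₂: ΔP = 29, V ≈ 6.1 × 29^0.649 ≈ 54.25 kt.
ΔV over 30 h = 27.06 kt → 24 h equivalent = 27.06 × 24/30 ≈ 21.65 kt.
22 kt < 30 kt ⇒ not rapid intensification.

22 kt, no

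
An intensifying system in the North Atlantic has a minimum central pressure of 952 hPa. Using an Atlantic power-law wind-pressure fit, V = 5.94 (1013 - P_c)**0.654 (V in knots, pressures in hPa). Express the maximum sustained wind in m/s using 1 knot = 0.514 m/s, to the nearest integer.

45 m/s

ΔP = 1013 − 952 = 61 hPa.
V ≈ 5.94 × 61^0.654 = 5.94 × 14.710 ≈ 87.376 kt.
87.376 × 0.514 ≈ 44.91 m/s → 45 m/s.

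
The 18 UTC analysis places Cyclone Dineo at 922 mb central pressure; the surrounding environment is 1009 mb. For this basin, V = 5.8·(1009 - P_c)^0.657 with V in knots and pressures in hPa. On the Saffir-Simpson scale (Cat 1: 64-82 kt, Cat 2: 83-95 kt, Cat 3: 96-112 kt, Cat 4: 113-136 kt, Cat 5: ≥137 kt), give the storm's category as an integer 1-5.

3

ΔP = 1009 − 922 = 87 mb.
V ≈ 5.8 × 87^0.657 = 5.8 × 18.80 ≈ 109 kt.
109 kt falls in the Category 3 band.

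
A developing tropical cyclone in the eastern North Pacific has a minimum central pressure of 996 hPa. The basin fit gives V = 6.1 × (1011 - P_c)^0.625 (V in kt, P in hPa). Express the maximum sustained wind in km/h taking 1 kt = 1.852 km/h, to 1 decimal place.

61.4 km/h

ΔP = 1011 − 996 = 15 hPa.
V ≈ 6.1 × 15^0.625 = 6.1 × 5.433 ≈ 33.143 kt.
33.143 × 1.852 ≈ 61.38 km/h → 61.4 km/h.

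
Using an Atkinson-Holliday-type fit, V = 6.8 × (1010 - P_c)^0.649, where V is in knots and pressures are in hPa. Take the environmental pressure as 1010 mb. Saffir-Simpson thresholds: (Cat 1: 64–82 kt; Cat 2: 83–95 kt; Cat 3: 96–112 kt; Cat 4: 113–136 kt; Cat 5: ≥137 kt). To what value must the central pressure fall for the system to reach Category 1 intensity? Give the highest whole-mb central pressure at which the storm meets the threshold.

978 mb

Category 1 begins at V = 64 kt.
Required ΔP = (64/6.8)^(1/0.649) = 9.412^1.541 ≈ 31.64 mb.
P_c ≤ 1010 − 31.64 = 978.36, so the highest integer P_c is 978 mb.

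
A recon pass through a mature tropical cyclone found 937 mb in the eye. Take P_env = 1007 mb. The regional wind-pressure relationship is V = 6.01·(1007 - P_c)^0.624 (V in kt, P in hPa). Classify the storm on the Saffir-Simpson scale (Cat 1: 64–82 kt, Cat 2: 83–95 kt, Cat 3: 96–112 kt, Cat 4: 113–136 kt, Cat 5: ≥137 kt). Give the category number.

2

ΔP = 1007 − 937 = 70 mb.
V ≈ 6.01 × 70^0.624 = 6.01 × 14.17 ≈ 85 kt.
85 kt falls in the Category 2 band.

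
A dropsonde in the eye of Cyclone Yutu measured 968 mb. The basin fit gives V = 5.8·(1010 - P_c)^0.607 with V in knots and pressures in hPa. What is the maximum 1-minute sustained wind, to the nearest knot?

56 kt

ΔP = 1010 − 968 = 42 mb.
42^0.607 ≈ 9.667.
V ≈ 5.8 × 9.667 ≈ 56.1 kt.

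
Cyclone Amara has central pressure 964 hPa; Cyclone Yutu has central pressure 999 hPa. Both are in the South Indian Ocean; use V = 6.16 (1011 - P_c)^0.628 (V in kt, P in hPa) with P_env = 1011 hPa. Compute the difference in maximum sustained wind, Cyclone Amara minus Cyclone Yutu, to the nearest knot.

40 kt

Cyclone Amara: ΔP = 47; V ≈ 6.16 × 47^0.628 ≈ 69.13 kt.
Cyclone Yutu: ΔP = 12; V ≈ 6.16 × 12^0.628 ≈ 29.33 kt.
Difference ≈ 69.13 − 29.33 = 39.80 → 40 kt.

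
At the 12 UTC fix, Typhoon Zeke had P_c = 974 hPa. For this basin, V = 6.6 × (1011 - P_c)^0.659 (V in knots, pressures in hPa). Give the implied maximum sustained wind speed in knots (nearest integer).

71 kt

ΔP = 1011 − 974 = 37 hPa.
37^0.659 ≈ 10.801.
V ≈ 6.6 × 10.801 ≈ 71.3 kt.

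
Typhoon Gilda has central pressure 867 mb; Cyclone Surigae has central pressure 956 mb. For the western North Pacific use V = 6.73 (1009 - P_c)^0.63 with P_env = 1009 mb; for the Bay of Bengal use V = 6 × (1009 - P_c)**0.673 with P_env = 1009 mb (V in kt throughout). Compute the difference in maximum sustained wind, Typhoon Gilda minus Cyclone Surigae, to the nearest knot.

66 kt

Typhoon Gilda: ΔP = 142; V ≈ 6.73 × 142^0.63 ≈ 152.74 kt.
Cyclone Surigae: ΔP = 53; V ≈ 6 × 53^0.673 ≈ 86.81 kt.
Difference ≈ 152.74 − 86.81 = 65.93 → 66 kt.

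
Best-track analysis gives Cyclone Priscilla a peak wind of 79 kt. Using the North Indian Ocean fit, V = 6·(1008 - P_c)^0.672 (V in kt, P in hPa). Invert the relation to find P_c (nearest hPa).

ΔP = (V / 6)^(1/0.672) = (79/6)^1.488.
79/6 = 13.167; 13.167^1.488 ≈ 46.33 hPa.
P_c = 1008 − 46.33 = 961.67 ≈ 962 hPa.

962 hPa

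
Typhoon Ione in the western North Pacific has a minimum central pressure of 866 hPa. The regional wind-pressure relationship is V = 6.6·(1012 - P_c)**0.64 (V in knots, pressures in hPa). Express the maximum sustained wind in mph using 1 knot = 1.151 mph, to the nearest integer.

ΔP = 1012 − 866 = 146 hPa.
V ≈ 6.6 × 146^0.64 = 6.6 × 24.276 ≈ 160.225 kt.
160.225 × 1.151 ≈ 184.42 mph → 184 mph.

184 mph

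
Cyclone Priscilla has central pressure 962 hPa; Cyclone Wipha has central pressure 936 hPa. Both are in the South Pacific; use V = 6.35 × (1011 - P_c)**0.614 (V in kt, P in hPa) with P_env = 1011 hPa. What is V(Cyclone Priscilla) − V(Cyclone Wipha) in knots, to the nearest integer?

-21 kt

Cyclone Priscilla: ΔP = 49; V ≈ 6.35 × 49^0.614 ≈ 69.27 kt.
Cyclone Wipha: ΔP = 75; V ≈ 6.35 × 75^0.614 ≈ 89.96 kt.
Difference ≈ 69.27 − 89.96 = -20.69 → -21 kt.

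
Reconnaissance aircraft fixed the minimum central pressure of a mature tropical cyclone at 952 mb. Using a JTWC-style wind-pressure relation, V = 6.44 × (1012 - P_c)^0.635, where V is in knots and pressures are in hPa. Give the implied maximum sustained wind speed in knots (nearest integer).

ΔP = 1012 − 952 = 60 mb.
60^0.635 ≈ 13.463.
V ≈ 6.44 × 13.463 ≈ 86.7 kt.

87 kt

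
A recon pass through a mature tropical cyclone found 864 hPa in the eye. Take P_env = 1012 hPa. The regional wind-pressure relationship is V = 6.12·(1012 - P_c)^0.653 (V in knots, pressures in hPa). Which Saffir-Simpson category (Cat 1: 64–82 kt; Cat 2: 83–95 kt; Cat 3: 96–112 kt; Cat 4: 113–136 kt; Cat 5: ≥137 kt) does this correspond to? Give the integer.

5

ΔP = 1012 − 864 = 148 hPa.
V ≈ 6.12 × 148^0.653 = 6.12 × 26.13 ≈ 160 kt.
160 kt falls in the Category 5 band.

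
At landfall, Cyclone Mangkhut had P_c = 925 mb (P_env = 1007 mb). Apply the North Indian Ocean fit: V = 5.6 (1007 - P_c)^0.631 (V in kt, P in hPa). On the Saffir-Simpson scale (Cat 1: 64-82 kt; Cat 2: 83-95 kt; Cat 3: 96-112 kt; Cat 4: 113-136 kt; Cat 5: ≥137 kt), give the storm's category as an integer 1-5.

ΔP = 1007 − 925 = 82 mb.
V ≈ 5.6 × 82^0.631 = 5.6 × 16.13 ≈ 90 kt.
90 kt falls in the Category 2 band.

2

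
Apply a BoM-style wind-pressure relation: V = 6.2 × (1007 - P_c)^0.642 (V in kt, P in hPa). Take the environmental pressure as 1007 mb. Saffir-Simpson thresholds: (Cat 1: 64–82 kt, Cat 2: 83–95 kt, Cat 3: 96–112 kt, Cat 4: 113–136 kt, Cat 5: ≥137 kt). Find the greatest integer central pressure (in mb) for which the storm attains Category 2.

Category 2 begins at V = 83 kt.
Required ΔP = (83/6.2)^(1/0.642) = 13.387^1.558 ≈ 56.88 mb.
P_c ≤ 1007 − 56.88 = 950.12, so the highest integer P_c is 950 mb.

950 mb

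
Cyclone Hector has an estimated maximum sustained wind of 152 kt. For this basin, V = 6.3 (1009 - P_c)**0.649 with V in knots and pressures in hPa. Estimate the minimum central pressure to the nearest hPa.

874 hPa

ΔP = (V / 6.3)^(1/0.649) = (152/6.3)^1.541.
152/6.3 = 24.127; 24.127^1.541 ≈ 134.96 hPa.
P_c = 1009 − 134.96 = 874.04 ≈ 874 hPa.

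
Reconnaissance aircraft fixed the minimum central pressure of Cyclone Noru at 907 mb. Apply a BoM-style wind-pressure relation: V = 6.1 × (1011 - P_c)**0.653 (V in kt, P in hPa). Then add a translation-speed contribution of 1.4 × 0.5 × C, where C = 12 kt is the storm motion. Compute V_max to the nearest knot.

ΔP = 1011 − 907 = 104 mb.
104^0.653 ≈ 20.755.
V ≈ 6.1 × 20.755 ≈ 126.6 kt.
Translation term: 1.4 × 0.5 × 12 = 8.4 kt.
Corrected V ≈ 135 kt → 135 kt.

135 kt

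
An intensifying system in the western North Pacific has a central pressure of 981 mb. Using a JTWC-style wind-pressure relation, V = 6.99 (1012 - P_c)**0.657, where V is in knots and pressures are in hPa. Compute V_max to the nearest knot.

67 kt

ΔP = 1012 − 981 = 31 mb.
31^0.657 ≈ 9.546.
V ≈ 6.99 × 9.546 ≈ 66.7 kt.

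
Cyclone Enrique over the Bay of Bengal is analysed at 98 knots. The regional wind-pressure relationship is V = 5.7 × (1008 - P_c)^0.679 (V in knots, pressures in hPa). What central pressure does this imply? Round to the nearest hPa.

ΔP = (V / 5.7)^(1/0.679) = (98/5.7)^1.473.
98/5.7 = 17.193; 17.193^1.473 ≈ 65.97 hPa.
P_c = 1008 − 65.97 = 942.03 ≈ 942 hPa.

942 hPa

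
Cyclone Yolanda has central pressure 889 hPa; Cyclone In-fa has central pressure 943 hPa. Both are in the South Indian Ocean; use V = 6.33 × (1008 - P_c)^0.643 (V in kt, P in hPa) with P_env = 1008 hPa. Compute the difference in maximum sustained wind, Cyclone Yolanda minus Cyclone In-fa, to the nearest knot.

44 kt

Cyclone Yolanda: ΔP = 119; V ≈ 6.33 × 119^0.643 ≈ 136.77 kt.
Cyclone In-fa: ΔP = 65; V ≈ 6.33 × 65^0.643 ≈ 92.71 kt.
Difference ≈ 136.77 − 92.71 = 44.06 → 44 kt.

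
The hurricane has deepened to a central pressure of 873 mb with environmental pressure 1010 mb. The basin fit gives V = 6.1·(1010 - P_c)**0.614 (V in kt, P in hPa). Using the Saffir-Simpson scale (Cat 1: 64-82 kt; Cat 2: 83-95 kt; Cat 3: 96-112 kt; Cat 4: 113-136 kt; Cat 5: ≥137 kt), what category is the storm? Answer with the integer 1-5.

4

ΔP = 1010 − 873 = 137 mb.
V ≈ 6.1 × 137^0.614 = 6.1 × 20.51 ≈ 125 kt.
125 kt falls in the Category 4 band.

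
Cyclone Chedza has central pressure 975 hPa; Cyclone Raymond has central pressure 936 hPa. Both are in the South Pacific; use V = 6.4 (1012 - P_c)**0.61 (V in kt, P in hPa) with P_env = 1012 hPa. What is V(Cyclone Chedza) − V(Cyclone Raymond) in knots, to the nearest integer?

Cyclone Chedza: ΔP = 37; V ≈ 6.4 × 37^0.61 ≈ 57.91 kt.
Cyclone Raymond: ΔP = 76; V ≈ 6.4 × 76^0.61 ≈ 89.84 kt.
Difference ≈ 57.91 − 89.84 = -31.93 → -32 kt.

-32 kt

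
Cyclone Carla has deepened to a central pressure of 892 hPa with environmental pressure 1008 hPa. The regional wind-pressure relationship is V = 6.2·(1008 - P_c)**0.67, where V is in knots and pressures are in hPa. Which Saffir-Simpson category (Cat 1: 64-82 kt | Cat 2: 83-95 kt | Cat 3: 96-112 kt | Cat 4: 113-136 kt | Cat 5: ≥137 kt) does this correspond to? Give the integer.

ΔP = 1008 − 892 = 116 hPa.
V ≈ 6.2 × 116^0.67 = 6.2 × 24.17 ≈ 150 kt.
150 kt falls in the Category 5 band.

5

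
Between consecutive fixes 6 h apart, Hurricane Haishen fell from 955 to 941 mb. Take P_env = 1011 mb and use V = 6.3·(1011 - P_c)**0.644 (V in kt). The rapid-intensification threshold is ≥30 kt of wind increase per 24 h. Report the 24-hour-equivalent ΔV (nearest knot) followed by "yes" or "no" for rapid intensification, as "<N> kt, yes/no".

52 kt, yes

V₁: ΔP = 56, V ≈ 6.3 × 56^0.644 ≈ 84.17 kt.
V₂: ΔP = 70, V ≈ 6.3 × 70^0.644 ≈ 97.18 kt.
ΔV over 6 h = 13.01 kt → 24 h equivalent = 13.01 × 24/6 ≈ 52.04 kt.
52 kt ≥ 30 kt ⇒ rapid intensification.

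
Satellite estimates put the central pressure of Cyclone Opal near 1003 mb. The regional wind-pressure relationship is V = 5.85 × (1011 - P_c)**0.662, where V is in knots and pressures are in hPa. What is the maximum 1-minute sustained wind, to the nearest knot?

ΔP = 1011 − 1003 = 8 mb.
8^0.662 ≈ 3.961.
V ≈ 5.85 × 3.961 ≈ 23.2 kt.

23 kt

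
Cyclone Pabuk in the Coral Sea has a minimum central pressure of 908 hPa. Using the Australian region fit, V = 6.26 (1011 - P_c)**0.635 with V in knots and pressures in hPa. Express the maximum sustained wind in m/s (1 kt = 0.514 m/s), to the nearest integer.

61 m/s

ΔP = 1011 − 908 = 103 hPa.
V ≈ 6.26 × 103^0.635 = 6.26 × 18.974 ≈ 118.775 kt.
118.775 × 0.514 ≈ 61.05 m/s → 61 m/s.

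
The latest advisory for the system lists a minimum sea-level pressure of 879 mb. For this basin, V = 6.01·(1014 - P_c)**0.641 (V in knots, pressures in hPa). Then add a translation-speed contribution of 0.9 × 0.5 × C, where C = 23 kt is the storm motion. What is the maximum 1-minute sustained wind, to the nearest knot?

150 kt

ΔP = 1014 − 879 = 135 mb.
135^0.641 ≈ 23.203.
V ≈ 6.01 × 23.203 ≈ 139.4 kt.
Translation term: 0.9 × 0.5 × 23 = 10.35 kt.
Corrected V ≈ 149.75 kt → 150 kt.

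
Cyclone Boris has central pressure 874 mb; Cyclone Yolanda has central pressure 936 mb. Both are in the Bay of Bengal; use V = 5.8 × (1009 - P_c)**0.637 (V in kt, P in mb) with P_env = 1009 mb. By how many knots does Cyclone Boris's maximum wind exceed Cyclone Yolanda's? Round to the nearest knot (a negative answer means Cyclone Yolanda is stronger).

43 kt

Cyclone Boris: ΔP = 135; V ≈ 5.8 × 135^0.637 ≈ 131.96 kt.
Cyclone Yolanda: ΔP = 73; V ≈ 5.8 × 73^0.637 ≈ 89.20 kt.
Difference ≈ 131.96 − 89.20 = 42.76 → 43 kt.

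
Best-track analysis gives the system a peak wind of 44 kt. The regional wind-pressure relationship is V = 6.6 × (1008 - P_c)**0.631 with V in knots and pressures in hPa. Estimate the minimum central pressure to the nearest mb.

988 mb

ΔP = (V / 6.6)^(1/0.631) = (44/6.6)^1.585.
44/6.6 = 6.667; 6.667^1.585 ≈ 20.22 mb.
P_c = 1008 − 20.22 = 987.78 ≈ 988 mb.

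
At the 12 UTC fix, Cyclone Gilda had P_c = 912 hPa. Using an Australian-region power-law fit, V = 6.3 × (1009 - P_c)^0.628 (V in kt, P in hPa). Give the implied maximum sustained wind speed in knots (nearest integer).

ΔP = 1009 − 912 = 97 hPa.
97^0.628 ≈ 17.689.
V ≈ 6.3 × 17.689 ≈ 111.4 kt.

111 kt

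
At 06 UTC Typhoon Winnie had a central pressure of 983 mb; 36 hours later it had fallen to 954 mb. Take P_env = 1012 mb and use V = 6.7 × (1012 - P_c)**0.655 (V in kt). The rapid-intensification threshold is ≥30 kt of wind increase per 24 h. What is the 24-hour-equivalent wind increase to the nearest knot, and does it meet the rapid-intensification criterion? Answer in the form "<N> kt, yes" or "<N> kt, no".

23 kt, no

V₁: ΔP = 29, V ≈ 6.7 × 29^0.655 ≈ 60.81 kt.
V₂: ΔP = 58, V ≈ 6.7 × 58^0.655 ≈ 95.75 kt.
ΔV over 36 h = 34.94 kt → 24 h equivalent = 34.94 × 24/36 ≈ 23.29 kt.
23 kt < 30 kt ⇒ not rapid intensification.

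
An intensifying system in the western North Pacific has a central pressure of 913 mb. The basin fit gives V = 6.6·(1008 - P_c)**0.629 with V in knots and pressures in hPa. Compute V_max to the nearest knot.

116 kt

ΔP = 1008 − 913 = 95 mb.
95^0.629 ≈ 17.538.
V ≈ 6.6 × 17.538 ≈ 115.8 kt.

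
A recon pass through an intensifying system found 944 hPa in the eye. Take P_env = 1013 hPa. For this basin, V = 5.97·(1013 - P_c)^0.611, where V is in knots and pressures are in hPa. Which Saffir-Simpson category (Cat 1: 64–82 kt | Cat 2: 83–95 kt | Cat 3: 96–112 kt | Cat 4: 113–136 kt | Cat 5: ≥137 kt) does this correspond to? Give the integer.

ΔP = 1013 − 944 = 69 hPa.
V ≈ 5.97 × 69^0.611 = 5.97 × 13.29 ≈ 79 kt.
79 kt falls in the Category 1 band.

1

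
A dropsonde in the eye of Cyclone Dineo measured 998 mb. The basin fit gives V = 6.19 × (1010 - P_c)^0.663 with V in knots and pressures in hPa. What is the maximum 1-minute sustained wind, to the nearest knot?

ΔP = 1010 − 998 = 12 mb.
12^0.663 ≈ 5.194.
V ≈ 6.19 × 5.194 ≈ 32.2 kt.

32 kt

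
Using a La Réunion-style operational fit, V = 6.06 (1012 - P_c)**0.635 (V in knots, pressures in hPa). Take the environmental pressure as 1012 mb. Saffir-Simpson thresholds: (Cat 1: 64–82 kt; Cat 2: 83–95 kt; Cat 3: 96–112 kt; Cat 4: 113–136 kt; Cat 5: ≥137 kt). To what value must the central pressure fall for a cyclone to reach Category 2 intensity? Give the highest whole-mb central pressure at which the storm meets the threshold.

Category 2 begins at V = 83 kt.
Required ΔP = (83/6.06)^(1/0.635) = 13.696^1.575 ≈ 61.65 mb.
P_c ≤ 1012 − 61.65 = 950.35, so the highest integer P_c is 950 mb.

950 mb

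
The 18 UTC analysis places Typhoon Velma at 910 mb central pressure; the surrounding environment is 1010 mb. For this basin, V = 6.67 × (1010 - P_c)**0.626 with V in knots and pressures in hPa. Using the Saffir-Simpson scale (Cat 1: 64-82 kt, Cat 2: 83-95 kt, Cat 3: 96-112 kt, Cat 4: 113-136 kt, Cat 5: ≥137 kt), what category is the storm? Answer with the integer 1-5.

4

ΔP = 1010 − 910 = 100 mb.
V ≈ 6.67 × 100^0.626 = 6.67 × 17.86 ≈ 119 kt.
119 kt falls in the Category 4 band.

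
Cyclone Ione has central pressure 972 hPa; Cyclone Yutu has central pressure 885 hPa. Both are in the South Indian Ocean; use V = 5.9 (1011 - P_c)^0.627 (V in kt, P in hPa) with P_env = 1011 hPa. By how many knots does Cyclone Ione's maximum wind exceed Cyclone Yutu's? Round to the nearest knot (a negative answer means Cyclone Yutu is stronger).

Cyclone Ione: ΔP = 39; V ≈ 5.9 × 39^0.627 ≈ 58.67 kt.
Cyclone Yutu: ΔP = 126; V ≈ 5.9 × 126^0.627 ≈ 122.40 kt.
Difference ≈ 58.67 − 122.40 = -63.73 → -64 kt.

-64 kt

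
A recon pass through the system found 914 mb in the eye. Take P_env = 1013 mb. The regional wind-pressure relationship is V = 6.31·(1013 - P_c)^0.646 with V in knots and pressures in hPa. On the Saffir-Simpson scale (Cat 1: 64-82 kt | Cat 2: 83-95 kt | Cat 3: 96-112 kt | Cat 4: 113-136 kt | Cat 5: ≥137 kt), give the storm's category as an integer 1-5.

4

ΔP = 1013 − 914 = 99 mb.
V ≈ 6.31 × 99^0.646 = 6.31 × 19.46 ≈ 123 kt.
123 kt falls in the Category 4 band.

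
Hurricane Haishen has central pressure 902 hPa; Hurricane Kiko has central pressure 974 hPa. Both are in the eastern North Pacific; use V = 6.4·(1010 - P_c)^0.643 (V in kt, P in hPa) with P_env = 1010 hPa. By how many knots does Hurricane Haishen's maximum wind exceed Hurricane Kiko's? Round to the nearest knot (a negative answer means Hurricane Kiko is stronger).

66 kt

Hurricane Haishen: ΔP = 108; V ≈ 6.4 × 108^0.643 ≈ 129.92 kt.
Hurricane Kiko: ΔP = 36; V ≈ 6.4 × 36^0.643 ≈ 64.10 kt.
Difference ≈ 129.92 − 64.10 = 65.82 → 66 kt.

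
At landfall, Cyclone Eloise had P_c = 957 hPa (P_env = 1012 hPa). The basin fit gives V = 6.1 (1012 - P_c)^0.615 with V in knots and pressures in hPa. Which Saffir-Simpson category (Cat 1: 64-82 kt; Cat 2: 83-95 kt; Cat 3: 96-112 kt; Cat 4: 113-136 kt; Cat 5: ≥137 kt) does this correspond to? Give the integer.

1

ΔP = 1012 − 957 = 55 hPa.
V ≈ 6.1 × 55^0.615 = 6.1 × 11.76 ≈ 72 kt.
72 kt falls in the Category 1 band.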